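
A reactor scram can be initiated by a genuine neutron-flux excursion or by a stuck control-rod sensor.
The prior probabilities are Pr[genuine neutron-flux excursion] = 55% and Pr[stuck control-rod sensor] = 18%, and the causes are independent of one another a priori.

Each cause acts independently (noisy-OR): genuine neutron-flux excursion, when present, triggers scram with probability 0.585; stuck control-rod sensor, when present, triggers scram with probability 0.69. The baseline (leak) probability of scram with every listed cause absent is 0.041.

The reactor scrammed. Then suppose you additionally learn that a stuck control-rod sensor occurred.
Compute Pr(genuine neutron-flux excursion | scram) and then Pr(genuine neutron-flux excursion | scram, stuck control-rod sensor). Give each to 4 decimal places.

Pr(genuine neutron-flux excursion | scram) ≈ 0.8326; Pr(genuine neutron-flux excursion | scram, stuck control-rod sensor) ≈ 0.6039

Under noisy-OR, P(scram | causes) = 1 − (1−0.041)·∏(1−qᵢ) over the active causes.
P(scram) = 0.041×0.45×0.82 + 0.70271×0.45×0.18 + 0.602015×0.55×0.82 + 0.876625×0.55×0.18 = 0.015129 + 0.056920 + 0.271509 + 0.086786 = 0.430344
Restricting to configurations with genuine neutron-flux excursion present: 0.271509 + 0.086786 = 0.358295.
So P(genuine neutron-flux excursion | scram) = 0.358295/0.430344 ≈ 0.8326.

Now also conditioning on stuck control-rod sensor=true:
P(scram | stuck control-rod sensor) = 0.70271*0.45 + 0.876625*0.55 = 0.316219 + 0.482144 = 0.798363
Restricting to configurations with genuine neutron-flux excursion present: 0.876625*0.55 = 0.482144.
So P(genuine neutron-flux excursion | scram, stuck control-rod sensor) = 0.482144/0.798363 ≈ 0.6039.
Conditioning on stuck control-rod sensor lowers the posterior on genuine neutron-flux excursion: the classic explaining-away effect in a common-effect structure.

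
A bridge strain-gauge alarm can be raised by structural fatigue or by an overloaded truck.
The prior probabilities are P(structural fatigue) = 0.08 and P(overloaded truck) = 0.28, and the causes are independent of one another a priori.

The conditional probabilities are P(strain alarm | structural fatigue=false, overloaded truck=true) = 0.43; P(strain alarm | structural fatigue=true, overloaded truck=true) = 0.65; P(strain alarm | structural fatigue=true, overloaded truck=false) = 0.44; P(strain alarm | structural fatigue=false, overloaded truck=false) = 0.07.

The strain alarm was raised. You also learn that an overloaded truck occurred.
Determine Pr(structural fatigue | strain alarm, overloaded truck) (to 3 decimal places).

Sum P(strain alarm|·) weighted by the priors over both values of structural fatigue:
  P(strain alarm | overloaded truck) = 0.43*0.92 + 0.65*0.08
        = 0.395600 + 0.052000 = 0.447600
The terms with structural fatigue present sum to 0.052000, so
  P(structural fatigue | strain alarm, overloaded truck) = 0.052000 / 0.447600 ≈ 0.116

Pr(structural fatigue | strain alarm, overloaded truck) ≈ 0.116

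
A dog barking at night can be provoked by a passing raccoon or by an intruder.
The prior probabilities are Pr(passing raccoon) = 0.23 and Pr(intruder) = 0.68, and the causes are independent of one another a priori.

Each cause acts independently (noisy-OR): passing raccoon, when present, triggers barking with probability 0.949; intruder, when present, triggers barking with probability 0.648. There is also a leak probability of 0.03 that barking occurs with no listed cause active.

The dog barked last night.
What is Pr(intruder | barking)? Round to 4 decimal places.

Pr(intruder | barking) ≈ 0.8657

Under noisy-OR, P(barking | causes) = 1 − (1−0.03)·∏(1−qᵢ) over the active causes.
For the numerator, keep only intruder=true terms: 0.344822 + 0.153677 = 0.498499
Denominator P(barking): 0.03·0.77·0.32 + 0.65856·0.77·0.68 + 0.95053·0.23·0.32 + 0.982587·0.23·0.68 = 0.575850
Posterior = 0.498499 / 0.575850 ≈ 0.8657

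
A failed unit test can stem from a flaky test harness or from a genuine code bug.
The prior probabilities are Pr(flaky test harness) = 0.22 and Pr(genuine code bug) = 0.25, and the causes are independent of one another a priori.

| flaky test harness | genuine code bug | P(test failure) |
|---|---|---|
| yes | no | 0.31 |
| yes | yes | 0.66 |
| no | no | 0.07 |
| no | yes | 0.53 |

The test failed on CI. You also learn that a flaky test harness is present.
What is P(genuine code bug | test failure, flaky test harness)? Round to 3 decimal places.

P(genuine code bug | test failure, flaky test harness) ≈ 0.415

Numerator (weight on configurations with genuine code bug): 0.66×0.25 = 0.165000
Normalizer over all consistent configurations: 0.31×0.75 + 0.66×0.25 = 0.397500
P(genuine code bug | test failure, flaky test harness) = 0.165000/0.397500 ≈ 0.415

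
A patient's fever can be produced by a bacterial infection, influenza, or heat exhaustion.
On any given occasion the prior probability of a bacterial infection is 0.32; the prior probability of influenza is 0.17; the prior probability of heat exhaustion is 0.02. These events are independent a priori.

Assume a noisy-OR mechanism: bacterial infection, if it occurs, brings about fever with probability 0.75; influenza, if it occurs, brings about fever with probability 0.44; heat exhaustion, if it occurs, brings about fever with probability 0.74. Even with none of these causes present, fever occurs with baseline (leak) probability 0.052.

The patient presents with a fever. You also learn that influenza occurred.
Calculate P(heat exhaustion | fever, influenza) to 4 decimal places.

P(heat exhaustion | fever, influenza) ≈ 0.0297

Under noisy-OR, P(fever | causes) = 1 − (1−0.052)·∏(1−qᵢ) over the active causes.
Weight on heat exhaustion=true, given the evidence: 0.011723 + 0.006179 = 0.017902
The normalizing constant is 0.46912*0.68*0.98 + 0.861971*0.68*0.02 + 0.86728*0.32*0.98 + 0.965493*0.32*0.02 = 0.602503
Posterior = 0.017902 / 0.602503 ≈ 0.0297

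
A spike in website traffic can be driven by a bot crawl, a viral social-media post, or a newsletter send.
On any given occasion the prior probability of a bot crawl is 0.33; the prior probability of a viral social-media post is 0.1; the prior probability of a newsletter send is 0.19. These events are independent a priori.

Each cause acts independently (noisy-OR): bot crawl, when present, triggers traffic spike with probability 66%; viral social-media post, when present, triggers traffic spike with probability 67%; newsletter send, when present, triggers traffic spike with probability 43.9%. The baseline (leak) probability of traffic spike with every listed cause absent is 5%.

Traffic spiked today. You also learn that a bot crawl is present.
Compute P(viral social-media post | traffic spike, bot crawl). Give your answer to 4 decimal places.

Under noisy-OR, P(traffic spike | causes) = 1 − (1−0.05)·∏(1−qᵢ) over the active causes.
Sum P(traffic spike|·) weighted by the priors over the 4 (viral social-media post, newsletter send) configurations:
  P(traffic spike | bot crawl) = 0.677*0.9*0.81 + 0.818797*0.9*0.19 + 0.89341*0.1*0.81 + 0.940203*0.1*0.19
        = 0.493533 + 0.140014 + 0.072366 + 0.017864 = 0.723777
Configurations with viral social-media post contribute 0.090230, so
  P(viral social-media post | traffic spike, bot crawl) = 0.090230 / 0.723777 ≈ 0.1247

P(viral social-media post | traffic spike, bot crawl) ≈ 0.1247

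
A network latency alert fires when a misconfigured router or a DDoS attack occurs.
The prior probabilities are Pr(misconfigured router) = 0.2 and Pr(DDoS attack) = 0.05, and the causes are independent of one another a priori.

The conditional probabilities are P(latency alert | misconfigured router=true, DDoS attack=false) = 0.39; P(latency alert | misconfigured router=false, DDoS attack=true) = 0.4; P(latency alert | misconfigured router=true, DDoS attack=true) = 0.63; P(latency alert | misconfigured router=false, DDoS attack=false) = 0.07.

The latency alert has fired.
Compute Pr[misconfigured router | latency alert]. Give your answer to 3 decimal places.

For the numerator, keep only misconfigured router=true terms: 0.074100 + 0.006300 = 0.080400
The normalizing constant is 0.07×0.8×0.95 + 0.4×0.8×0.05 + 0.39×0.2×0.95 + 0.63×0.2×0.05 = 0.149600
Posterior = 0.080400 / 0.149600 ≈ 0.537

Pr[misconfigured router | latency alert] ≈ 0.537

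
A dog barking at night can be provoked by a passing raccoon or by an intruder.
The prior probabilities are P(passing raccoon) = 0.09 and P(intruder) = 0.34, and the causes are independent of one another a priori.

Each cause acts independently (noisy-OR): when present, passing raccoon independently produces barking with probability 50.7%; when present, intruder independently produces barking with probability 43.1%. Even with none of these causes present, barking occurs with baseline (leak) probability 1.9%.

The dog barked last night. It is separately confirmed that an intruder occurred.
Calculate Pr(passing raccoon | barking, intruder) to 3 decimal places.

Under noisy-OR, P(barking | causes) = 1 − (1−0.019)·∏(1−qᵢ) over the active causes.
Numerator (weight on configurations with passing raccoon): 0.724813×0.09 = 0.065233
The normalizing constant is 0.441811×0.91 + 0.724813×0.09 = 0.467281
P(passing raccoon | barking, intruder) = 0.065233/0.467281 ≈ 0.140

Pr(passing raccoon | barking, intruder) ≈ 0.140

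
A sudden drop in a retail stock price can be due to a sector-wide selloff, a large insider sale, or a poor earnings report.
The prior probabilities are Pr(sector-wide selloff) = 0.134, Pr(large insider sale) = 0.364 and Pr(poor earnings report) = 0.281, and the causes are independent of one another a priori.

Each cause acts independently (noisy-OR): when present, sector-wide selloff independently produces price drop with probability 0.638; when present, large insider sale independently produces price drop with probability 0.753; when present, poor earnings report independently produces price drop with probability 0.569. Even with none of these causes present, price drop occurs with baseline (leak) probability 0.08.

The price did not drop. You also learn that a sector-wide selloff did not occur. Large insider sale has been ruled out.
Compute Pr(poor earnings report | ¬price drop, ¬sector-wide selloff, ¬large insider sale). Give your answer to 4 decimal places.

Under noisy-OR, P(price drop | causes) = 1 − (1−0.08)·∏(1−qᵢ) over the active causes.
P(¬price drop | ¬sector-wide selloff, ¬large insider sale) = 0.92×0.719 + 0.39652×0.281 = 0.661480 + 0.111422 = 0.772902
The poor earnings report-present share is 0.39652×0.281 = 0.111422.
Hence the posterior is 0.111422/0.772902 ≈ 0.1442.

Pr(poor earnings report | ¬price drop, ¬sector-wide selloff, ¬large insider sale) ≈ 0.1442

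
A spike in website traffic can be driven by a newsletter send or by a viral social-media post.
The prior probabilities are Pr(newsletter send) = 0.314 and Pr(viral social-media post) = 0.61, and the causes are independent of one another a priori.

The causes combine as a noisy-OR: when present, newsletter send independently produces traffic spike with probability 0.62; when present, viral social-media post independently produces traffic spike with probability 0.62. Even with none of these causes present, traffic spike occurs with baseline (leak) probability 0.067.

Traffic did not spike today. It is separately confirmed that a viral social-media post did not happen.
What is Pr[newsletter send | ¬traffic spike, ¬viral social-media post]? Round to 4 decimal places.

Pr[newsletter send | ¬traffic spike, ¬viral social-media post] ≈ 0.1482

Under noisy-OR, P(traffic spike | causes) = 1 − (1−0.067)·∏(1−qᵢ) over the active causes.
Sum P(¬traffic spike|·) weighted by the priors over both values of newsletter send:
  P(¬traffic spike | ¬viral social-media post) = 0.933×0.686 + 0.35454×0.314
        = 0.640038 + 0.111326 = 0.751364
Keeping only the newsletter send-present terms gives 0.111326, so
  P(newsletter send | ¬traffic spike, ¬viral social-media post) = 0.111326 / 0.751364 ≈ 0.1482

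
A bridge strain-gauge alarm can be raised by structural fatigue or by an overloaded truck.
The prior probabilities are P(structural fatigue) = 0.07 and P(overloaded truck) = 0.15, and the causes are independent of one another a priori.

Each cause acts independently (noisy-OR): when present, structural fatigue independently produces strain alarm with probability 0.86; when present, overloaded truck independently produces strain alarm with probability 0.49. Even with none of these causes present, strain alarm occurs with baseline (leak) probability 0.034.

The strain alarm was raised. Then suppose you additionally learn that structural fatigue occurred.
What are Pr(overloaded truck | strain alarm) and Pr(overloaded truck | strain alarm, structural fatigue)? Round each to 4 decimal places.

Pr(overloaded truck | strain alarm) ≈ 0.5070; Pr(overloaded truck | strain alarm, structural fatigue) ≈ 0.1597

Under noisy-OR, P(strain alarm | causes) = 1 − (1−0.034)·∏(1−qᵢ) over the active causes.
P(strain alarm) = 0.034·0.93·0.85 + 0.50734·0.93·0.15 + 0.86476·0.07·0.85 + 0.931028·0.07·0.15 = 0.026877 + 0.070774 + 0.051453 + 0.009776 = 0.158880
Restricting to configurations with overloaded truck present: 0.070774 + 0.009776 = 0.080550.
Hence the posterior is 0.080550/0.158880 ≈ 0.5070.

Now also conditioning on structural fatigue=true:
P(strain alarm | structural fatigue) = 0.86476×0.85 + 0.931028×0.15 = 0.735046 + 0.139654 = 0.874700
The overloaded truck-present share is 0.931028×0.15 = 0.139654.
Hence the posterior is 0.139654/0.874700 ≈ 0.1597.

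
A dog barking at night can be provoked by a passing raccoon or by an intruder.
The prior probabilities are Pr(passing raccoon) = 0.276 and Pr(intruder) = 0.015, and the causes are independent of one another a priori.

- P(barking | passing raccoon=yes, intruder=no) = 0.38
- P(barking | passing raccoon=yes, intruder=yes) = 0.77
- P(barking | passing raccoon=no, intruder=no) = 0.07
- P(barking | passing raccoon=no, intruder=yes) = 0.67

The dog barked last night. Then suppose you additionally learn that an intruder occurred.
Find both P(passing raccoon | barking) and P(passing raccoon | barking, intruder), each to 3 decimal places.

For the numerator, keep only passing raccoon=true terms: 0.103307 + 0.003188 = 0.106495
Denominator P(barking): 0.07*0.724*0.985 + 0.67*0.724*0.015 + 0.38*0.276*0.985 + 0.77*0.276*0.015 = 0.163691
P(passing raccoon | barking) = 0.106495/0.163691 ≈ 0.651

With the extra evidence:
Sum P(barking|·) weighted by the priors over both values of passing raccoon:
  P(barking | intruder) = 0.67·0.724 + 0.77·0.276
        = 0.485080 + 0.212520 = 0.697600
The terms with passing raccoon present sum to 0.212520, so
  P(passing raccoon | barking, intruder) = 0.212520 / 0.697600 ≈ 0.305
This is intercausal reasoning (explaining away): once intruder accounts for the barking, passing raccoon becomes less likely.

P(passing raccoon | barking) ≈ 0.651; P(passing raccoon | barking, intruder) ≈ 0.305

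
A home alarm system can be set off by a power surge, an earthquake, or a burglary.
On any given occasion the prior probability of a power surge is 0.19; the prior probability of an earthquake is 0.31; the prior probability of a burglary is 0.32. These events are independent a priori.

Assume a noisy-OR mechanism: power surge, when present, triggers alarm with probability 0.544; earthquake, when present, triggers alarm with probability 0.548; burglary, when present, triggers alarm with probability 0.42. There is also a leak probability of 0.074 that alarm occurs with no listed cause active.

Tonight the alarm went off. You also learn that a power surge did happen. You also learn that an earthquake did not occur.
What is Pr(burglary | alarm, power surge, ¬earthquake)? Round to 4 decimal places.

Under noisy-OR, P(alarm | causes) = 1 − (1−0.074)·∏(1−qᵢ) over the active causes.
P(alarm | power surge, ¬earthquake) = 0.577744·0.68 + 0.755092·0.32 = 0.392866 + 0.241629 = 0.634495
Of this, 0.241629 comes from 0.755092·0.32 (the burglary=true cases).
Hence the posterior is 0.241629/0.634495 ≈ 0.3808.

Pr(burglary | alarm, power surge, ¬earthquake) ≈ 0.3808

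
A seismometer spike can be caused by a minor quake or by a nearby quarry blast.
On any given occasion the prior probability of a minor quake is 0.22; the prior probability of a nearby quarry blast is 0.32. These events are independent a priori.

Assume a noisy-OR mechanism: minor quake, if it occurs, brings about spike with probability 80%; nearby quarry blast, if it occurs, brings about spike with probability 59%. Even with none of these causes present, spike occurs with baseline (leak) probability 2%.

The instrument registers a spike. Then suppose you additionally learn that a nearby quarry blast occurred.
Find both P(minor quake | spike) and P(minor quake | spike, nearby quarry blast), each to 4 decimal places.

P(minor quake | spike) ≈ 0.5364; P(minor quake | spike, nearby quarry blast) ≈ 0.3025

Under noisy-OR, P(spike | causes) = 1 − (1−0.02)·∏(1−qᵢ) over the active causes.
Enumerate the 4 (minor quake, nearby quarry blast) configurations and weight by the priors:
  P(spike) = 0.02×0.78×0.68 + 0.5982×0.78×0.32 + 0.804×0.22×0.68 + 0.91964×0.22×0.32
        = 0.010608 + 0.149311 + 0.120278 + 0.064743 = 0.344940
Configurations with minor quake contribute 0.185021, so
  P(minor quake | spike) = 0.185021 / 0.344940 ≈ 0.5364

Now also conditioning on nearby quarry blast=true:
For the numerator, keep only minor quake=true terms: 0.91964*0.22 = 0.202321
The normalizing constant is 0.5982*0.78 + 0.91964*0.22 = 0.668917
P(minor quake | spike, nearby quarry blast) = 0.202321/0.668917 ≈ 0.3025
— nearby quarry blast explains away the evidence for minor quake.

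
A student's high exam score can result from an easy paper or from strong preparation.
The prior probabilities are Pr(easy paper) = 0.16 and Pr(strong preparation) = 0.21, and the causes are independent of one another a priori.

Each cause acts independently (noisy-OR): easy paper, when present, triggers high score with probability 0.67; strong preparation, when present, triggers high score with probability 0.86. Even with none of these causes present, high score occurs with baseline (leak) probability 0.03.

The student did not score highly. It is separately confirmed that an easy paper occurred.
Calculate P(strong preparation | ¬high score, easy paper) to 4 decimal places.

Under noisy-OR, P(high score | causes) = 1 − (1−0.03)·∏(1−qᵢ) over the active causes.
Numerator (weight on configurations with strong preparation): 0.044814·0.21 = 0.009411
The normalizing constant is 0.3201·0.79 + 0.044814·0.21 = 0.262290
Posterior = 0.009411 / 0.262290 ≈ 0.0359

P(strong preparation | ¬high score, easy paper) ≈ 0.0359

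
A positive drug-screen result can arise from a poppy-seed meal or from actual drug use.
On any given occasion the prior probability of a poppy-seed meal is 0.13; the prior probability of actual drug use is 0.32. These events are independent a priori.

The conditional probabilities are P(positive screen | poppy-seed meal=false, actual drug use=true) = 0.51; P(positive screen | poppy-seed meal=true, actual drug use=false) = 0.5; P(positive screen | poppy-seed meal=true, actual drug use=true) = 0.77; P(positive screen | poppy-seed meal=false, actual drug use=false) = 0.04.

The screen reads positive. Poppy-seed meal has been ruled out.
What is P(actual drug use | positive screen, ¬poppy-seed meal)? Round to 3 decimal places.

P(actual drug use | positive screen, ¬poppy-seed meal) ≈ 0.857

P(positive screen | ¬poppy-seed meal) = 0.04·0.68 + 0.51·0.32 = 0.027200 + 0.163200 = 0.190400
Restricting to configurations with actual drug use present: 0.51·0.32 = 0.163200.
Hence the posterior is 0.163200/0.190400 ≈ 0.857.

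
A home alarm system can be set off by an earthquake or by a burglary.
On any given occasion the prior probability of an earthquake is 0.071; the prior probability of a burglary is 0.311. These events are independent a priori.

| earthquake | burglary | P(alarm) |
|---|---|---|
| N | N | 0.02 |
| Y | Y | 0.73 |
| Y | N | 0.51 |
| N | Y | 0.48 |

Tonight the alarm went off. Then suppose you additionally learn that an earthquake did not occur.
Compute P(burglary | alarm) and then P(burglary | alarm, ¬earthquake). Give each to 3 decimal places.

By total probability over the 4 (earthquake, burglary) configurations:
  P(alarm) = 0.02×0.929×0.689 + 0.48×0.929×0.311 + 0.51×0.071×0.689 + 0.73×0.071×0.311
        = 0.012802 + 0.138681 + 0.024949 + 0.016119 = 0.192551
Configurations with burglary contribute 0.154800, so
  P(burglary | alarm) = 0.154800 / 0.192551 ≈ 0.804

With the extra evidence:
By total probability over both values of burglary:
  P(alarm | ¬earthquake) = 0.02×0.689 + 0.48×0.311
        = 0.013780 + 0.149280 = 0.163060
Keeping only the burglary-present terms gives 0.149280, so
  P(burglary | alarm, ¬earthquake) = 0.149280 / 0.163060 ≈ 0.915
With earthquake excluded, burglary must carry more of the explanatory weight for the alarm.

P(burglary | alarm) ≈ 0.804; P(burglary | alarm, ¬earthquake) ≈ 0.915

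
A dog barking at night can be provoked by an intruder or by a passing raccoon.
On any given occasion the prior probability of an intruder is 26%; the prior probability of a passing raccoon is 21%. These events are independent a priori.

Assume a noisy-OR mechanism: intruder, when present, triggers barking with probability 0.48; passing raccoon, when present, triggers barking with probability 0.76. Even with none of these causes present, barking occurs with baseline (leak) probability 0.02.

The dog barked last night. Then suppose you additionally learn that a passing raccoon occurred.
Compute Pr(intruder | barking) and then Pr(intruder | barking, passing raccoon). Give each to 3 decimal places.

Under noisy-OR, P(barking | causes) = 1 − (1−0.02)·∏(1−qᵢ) over the active causes.
Enumerate the 4 (intruder, passing raccoon) configurations and weight by the priors:
  P(barking) = 0.02·0.74·0.79 + 0.7648·0.74·0.21 + 0.4904·0.26·0.79 + 0.877696·0.26·0.21
        = 0.011692 + 0.118850 + 0.100728 + 0.047922 = 0.279192
Keeping only the intruder-present terms gives 0.148650, so
  P(intruder | barking) = 0.148650 / 0.279192 ≈ 0.532

Now also conditioning on passing raccoon=true:
P(barking | passing raccoon) = 0.7648×0.74 + 0.877696×0.26 = 0.565952 + 0.228201 = 0.794153
Of this, 0.228201 comes from 0.877696×0.26 (the intruder=true cases).
Hence the posterior is 0.228201/0.794153 ≈ 0.287.

Pr(intruder | barking) ≈ 0.532; Pr(intruder | barking, passing raccoon) ≈ 0.287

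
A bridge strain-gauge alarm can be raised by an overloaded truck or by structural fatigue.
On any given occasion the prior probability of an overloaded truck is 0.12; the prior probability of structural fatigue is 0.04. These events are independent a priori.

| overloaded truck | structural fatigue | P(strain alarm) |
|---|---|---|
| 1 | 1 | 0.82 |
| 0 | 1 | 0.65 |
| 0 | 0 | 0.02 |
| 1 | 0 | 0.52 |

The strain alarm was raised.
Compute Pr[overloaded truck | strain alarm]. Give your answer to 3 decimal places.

For the numerator, keep only overloaded truck=true terms: 0.059904 + 0.003936 = 0.063840
Normalizer over all consistent configurations: 0.02·0.88·0.96 + 0.65·0.88·0.04 + 0.52·0.12·0.96 + 0.82·0.12·0.04 = 0.103616
P(overloaded truck | strain alarm) = 0.063840/0.103616 ≈ 0.616

Pr[overloaded truck | strain alarm] ≈ 0.616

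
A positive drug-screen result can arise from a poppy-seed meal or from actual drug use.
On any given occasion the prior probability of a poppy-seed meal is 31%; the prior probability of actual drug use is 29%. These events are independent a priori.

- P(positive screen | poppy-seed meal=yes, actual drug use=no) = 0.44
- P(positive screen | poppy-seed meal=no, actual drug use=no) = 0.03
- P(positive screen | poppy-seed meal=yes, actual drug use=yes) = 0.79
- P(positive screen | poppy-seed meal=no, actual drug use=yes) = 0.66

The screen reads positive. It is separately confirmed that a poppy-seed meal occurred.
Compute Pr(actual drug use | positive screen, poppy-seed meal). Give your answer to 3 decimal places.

Sum P(positive screen|·) weighted by the priors over both values of actual drug use:
  P(positive screen | poppy-seed meal) = 0.44*0.71 + 0.79*0.29
        = 0.312400 + 0.229100 = 0.541500
Keeping only the actual drug use-present terms gives 0.229100, so
  P(actual drug use | positive screen, poppy-seed meal) = 0.229100 / 0.541500 ≈ 0.423

Pr(actual drug use | positive screen, poppy-seed meal) ≈ 0.423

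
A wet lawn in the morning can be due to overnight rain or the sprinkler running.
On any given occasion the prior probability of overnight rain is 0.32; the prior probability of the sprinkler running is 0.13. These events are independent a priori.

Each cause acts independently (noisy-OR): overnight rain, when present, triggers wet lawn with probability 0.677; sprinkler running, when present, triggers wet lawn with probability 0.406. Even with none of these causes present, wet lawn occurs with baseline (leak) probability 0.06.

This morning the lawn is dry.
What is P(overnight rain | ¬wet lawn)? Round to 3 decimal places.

P(overnight rain | ¬wet lawn) ≈ 0.132

Under noisy-OR, P(wet lawn | causes) = 1 − (1−0.06)·∏(1−qᵢ) over the active causes.
P(¬wet lawn) = 0.94*0.68*0.87 + 0.55836*0.68*0.13 + 0.30362*0.32*0.87 + 0.18035*0.32*0.13 = 0.556104 + 0.049359 + 0.084528 + 0.007503 = 0.697494
Of this, 0.092031 comes from 0.084528 + 0.007503 (the overnight rain=true cases).
So P(overnight rain | ¬wet lawn) = 0.092031/0.697494 ≈ 0.132.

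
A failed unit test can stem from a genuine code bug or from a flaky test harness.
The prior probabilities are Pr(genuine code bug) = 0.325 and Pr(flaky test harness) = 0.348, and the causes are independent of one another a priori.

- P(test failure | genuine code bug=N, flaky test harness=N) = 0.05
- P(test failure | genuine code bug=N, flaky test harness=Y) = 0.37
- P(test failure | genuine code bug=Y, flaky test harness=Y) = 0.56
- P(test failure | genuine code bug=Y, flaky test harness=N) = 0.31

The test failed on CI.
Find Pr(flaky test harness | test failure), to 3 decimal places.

Pr(flaky test harness | test failure) ≈ 0.631

P(test failure) = 0.05·0.675·0.652 + 0.37·0.675·0.348 + 0.31·0.325·0.652 + 0.56·0.325·0.348 = 0.022005 + 0.086913 + 0.065689 + 0.063336 = 0.237943
Restricting to configurations with flaky test harness present: 0.086913 + 0.063336 = 0.150249.
Hence the posterior is 0.150249/0.237943 ≈ 0.631.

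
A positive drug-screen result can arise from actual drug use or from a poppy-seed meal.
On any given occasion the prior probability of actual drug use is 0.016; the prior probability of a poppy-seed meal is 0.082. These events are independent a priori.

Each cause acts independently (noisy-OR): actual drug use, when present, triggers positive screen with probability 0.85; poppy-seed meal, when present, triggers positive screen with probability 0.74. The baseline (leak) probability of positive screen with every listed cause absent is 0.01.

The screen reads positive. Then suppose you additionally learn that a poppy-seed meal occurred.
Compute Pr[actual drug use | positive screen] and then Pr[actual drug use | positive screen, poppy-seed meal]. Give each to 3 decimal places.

Pr[actual drug use | positive screen] ≈ 0.166; Pr[actual drug use | positive screen, poppy-seed meal] ≈ 0.021

Under noisy-OR, P(positive screen | causes) = 1 − (1−0.01)·∏(1−qᵢ) over the active causes.
Weight on actual drug use=true, given the evidence: 0.012507 + 0.001261 = 0.013768
The normalizing constant is 0.01·0.984·0.918 + 0.7426·0.984·0.082 + 0.8515·0.016·0.918 + 0.96139·0.016·0.082 = 0.082720
Posterior = 0.013768 / 0.082720 ≈ 0.166

With the extra evidence:
Numerator (weight on configurations with actual drug use): 0.96139×0.016 = 0.015382
Normalizer over all consistent configurations: 0.7426×0.984 + 0.96139×0.016 = 0.746100
P(actual drug use | positive screen, poppy-seed meal) = 0.015382/0.746100 ≈ 0.021
Conditioning on poppy-seed meal lowers the posterior on actual drug use: the classic explaining-away effect in a common-effect structure.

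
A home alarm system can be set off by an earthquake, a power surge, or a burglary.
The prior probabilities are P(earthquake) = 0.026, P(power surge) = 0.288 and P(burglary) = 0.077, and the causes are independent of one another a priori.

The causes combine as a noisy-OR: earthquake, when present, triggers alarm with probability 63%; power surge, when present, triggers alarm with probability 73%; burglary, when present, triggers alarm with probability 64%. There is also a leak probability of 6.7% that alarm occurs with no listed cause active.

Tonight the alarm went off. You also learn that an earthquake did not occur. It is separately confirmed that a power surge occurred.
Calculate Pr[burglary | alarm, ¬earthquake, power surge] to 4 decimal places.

Under noisy-OR, P(alarm | causes) = 1 − (1−0.067)·∏(1−qᵢ) over the active causes.
P(alarm | ¬earthquake, power surge) = 0.74809×0.923 + 0.909312×0.077 = 0.690487 + 0.070017 = 0.760504
Of this, 0.070017 comes from 0.909312×0.077 (the burglary=true cases).
Hence the posterior is 0.070017/0.760504 ≈ 0.0921.

Pr[burglary | alarm, ¬earthquake, power surge] ≈ 0.0921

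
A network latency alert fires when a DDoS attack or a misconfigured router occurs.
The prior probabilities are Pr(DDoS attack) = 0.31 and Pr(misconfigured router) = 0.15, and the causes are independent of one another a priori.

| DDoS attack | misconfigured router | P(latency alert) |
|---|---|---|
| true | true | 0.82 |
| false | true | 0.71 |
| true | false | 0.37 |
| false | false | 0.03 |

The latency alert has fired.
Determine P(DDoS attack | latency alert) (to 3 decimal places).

P(DDoS attack | latency alert) ≈ 0.598

By total probability over the 4 (DDoS attack, misconfigured router) configurations:
  P(latency alert) = 0.03×0.69×0.85 + 0.71×0.69×0.15 + 0.37×0.31×0.85 + 0.82×0.31×0.15
        = 0.017595 + 0.073485 + 0.097495 + 0.038130 = 0.226705
The terms with DDoS attack present sum to 0.135625, so
  P(DDoS attack | latency alert) = 0.135625 / 0.226705 ≈ 0.598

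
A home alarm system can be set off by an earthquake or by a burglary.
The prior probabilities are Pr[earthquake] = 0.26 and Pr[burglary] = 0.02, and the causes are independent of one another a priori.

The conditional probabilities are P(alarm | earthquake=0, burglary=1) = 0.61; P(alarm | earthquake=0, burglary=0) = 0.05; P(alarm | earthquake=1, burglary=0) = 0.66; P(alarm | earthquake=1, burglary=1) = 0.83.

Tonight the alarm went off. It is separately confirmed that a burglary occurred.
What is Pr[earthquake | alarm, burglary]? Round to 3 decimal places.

P(alarm | burglary) = 0.61×0.74 + 0.83×0.26 = 0.451400 + 0.215800 = 0.667200
Restricting to configurations with earthquake present: 0.83×0.26 = 0.215800.
Hence the posterior is 0.215800/0.667200 ≈ 0.323.

Pr[earthquake | alarm, burglary] ≈ 0.323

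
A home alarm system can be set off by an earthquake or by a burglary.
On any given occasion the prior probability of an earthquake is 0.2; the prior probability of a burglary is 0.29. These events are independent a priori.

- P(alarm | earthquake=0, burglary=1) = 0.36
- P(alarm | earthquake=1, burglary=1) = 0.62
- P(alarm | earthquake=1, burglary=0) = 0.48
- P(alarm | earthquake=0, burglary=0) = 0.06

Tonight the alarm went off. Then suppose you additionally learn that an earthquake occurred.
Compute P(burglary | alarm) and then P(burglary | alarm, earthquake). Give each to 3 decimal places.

P(alarm) = 0.06·0.8·0.71 + 0.36·0.8·0.29 + 0.48·0.2·0.71 + 0.62·0.2·0.29 = 0.034080 + 0.083520 + 0.068160 + 0.035960 = 0.221720
Restricting to configurations with burglary present: 0.083520 + 0.035960 = 0.119480.
So P(burglary | alarm) = 0.119480/0.221720 ≈ 0.539.

With the extra evidence:
By total probability over both values of burglary:
  P(alarm | earthquake) = 0.48*0.71 + 0.62*0.29
        = 0.340800 + 0.179800 = 0.520600
Configurations with burglary contribute 0.179800, so
  P(burglary | alarm, earthquake) = 0.179800 / 0.520600 ≈ 0.345
This is intercausal reasoning (explaining away): once earthquake accounts for the alarm, burglary becomes less likely.

P(burglary | alarm) ≈ 0.539; P(burglary | alarm, earthquake) ≈ 0.345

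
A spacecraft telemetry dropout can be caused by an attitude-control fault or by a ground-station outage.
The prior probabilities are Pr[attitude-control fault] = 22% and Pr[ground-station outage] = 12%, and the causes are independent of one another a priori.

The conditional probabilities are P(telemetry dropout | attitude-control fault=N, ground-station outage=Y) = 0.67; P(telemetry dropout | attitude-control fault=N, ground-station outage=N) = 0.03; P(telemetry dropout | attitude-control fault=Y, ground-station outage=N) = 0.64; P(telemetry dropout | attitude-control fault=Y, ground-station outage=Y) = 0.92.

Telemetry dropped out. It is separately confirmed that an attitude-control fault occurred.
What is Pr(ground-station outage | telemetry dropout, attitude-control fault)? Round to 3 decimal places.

Pr(ground-station outage | telemetry dropout, attitude-control fault) ≈ 0.164

Weight on ground-station outage=true, given the evidence: 0.92*0.12 = 0.110400
Denominator P(telemetry dropout | attitude-control fault): 0.64*0.88 + 0.92*0.12 = 0.673600
P(ground-station outage | telemetry dropout, attitude-control fault) = 0.110400/0.673600 ≈ 0.164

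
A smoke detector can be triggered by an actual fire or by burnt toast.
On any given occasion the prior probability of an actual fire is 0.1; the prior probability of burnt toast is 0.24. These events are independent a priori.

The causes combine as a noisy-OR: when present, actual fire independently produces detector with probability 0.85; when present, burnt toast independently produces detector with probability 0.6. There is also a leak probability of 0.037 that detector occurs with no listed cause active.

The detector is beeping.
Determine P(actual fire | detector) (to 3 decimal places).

Under noisy-OR, P(detector | causes) = 1 − (1−0.037)·∏(1−qᵢ) over the active causes.
By total probability over the 4 (actual fire, burnt toast) configurations:
  P(detector) = 0.037×0.9×0.76 + 0.6148×0.9×0.24 + 0.85555×0.1×0.76 + 0.94222×0.1×0.24
        = 0.025308 + 0.132797 + 0.065022 + 0.022613 = 0.245740
The terms with actual fire present sum to 0.087635, so
  P(actual fire | detector) = 0.087635 / 0.245740 ≈ 0.357

P(actual fire | detector) ≈ 0.357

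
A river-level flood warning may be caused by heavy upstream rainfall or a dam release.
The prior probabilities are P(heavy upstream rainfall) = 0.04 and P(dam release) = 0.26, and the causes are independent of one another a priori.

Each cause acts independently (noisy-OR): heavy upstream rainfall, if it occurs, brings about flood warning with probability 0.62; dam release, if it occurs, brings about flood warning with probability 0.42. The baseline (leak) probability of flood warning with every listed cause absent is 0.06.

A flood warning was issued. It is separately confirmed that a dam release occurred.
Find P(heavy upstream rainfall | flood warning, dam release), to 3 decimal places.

P(heavy upstream rainfall | flood warning, dam release) ≈ 0.068

Under noisy-OR, P(flood warning | causes) = 1 − (1−0.06)·∏(1−qᵢ) over the active causes.
Numerator (weight on configurations with heavy upstream rainfall): 0.792824·0.04 = 0.031713
The normalizing constant is 0.4548·0.96 + 0.792824·0.04 = 0.468321
P(heavy upstream rainfall | flood warning, dam release) = 0.031713/0.468321 ≈ 0.068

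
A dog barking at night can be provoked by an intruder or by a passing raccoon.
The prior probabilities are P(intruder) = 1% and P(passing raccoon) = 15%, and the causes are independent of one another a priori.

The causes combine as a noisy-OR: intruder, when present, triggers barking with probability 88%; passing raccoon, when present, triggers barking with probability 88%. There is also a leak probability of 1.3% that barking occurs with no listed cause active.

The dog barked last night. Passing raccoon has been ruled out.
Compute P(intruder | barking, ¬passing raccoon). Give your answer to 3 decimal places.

Under noisy-OR, P(barking | causes) = 1 − (1−0.013)·∏(1−qᵢ) over the active causes.
P(barking | ¬passing raccoon) = 0.013×0.99 + 0.88156×0.01 = 0.012870 + 0.008816 = 0.021686
Restricting to configurations with intruder present: 0.88156×0.01 = 0.008816.
So P(intruder | barking, ¬passing raccoon) = 0.008816/0.021686 ≈ 0.407.

P(intruder | barking, ¬passing raccoon) ≈ 0.407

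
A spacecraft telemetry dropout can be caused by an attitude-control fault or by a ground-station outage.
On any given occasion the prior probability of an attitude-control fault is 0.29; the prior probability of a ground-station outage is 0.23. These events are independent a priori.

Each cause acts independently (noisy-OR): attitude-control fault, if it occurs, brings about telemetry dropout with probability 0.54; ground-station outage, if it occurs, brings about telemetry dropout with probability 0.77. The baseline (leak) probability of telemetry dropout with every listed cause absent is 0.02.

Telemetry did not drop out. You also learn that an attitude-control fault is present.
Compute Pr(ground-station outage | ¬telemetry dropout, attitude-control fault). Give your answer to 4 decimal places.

Pr(ground-station outage | ¬telemetry dropout, attitude-control fault) ≈ 0.0643

Under noisy-OR, P(telemetry dropout | causes) = 1 − (1−0.02)·∏(1−qᵢ) over the active causes.
Weight on ground-station outage=true, given the evidence: 0.103684×0.23 = 0.023847
Denominator P(¬telemetry dropout | attitude-control fault): 0.4508×0.77 + 0.103684×0.23 = 0.370963
P(ground-station outage | ¬telemetry dropout, attitude-control fault) = 0.023847/0.370963 ≈ 0.0643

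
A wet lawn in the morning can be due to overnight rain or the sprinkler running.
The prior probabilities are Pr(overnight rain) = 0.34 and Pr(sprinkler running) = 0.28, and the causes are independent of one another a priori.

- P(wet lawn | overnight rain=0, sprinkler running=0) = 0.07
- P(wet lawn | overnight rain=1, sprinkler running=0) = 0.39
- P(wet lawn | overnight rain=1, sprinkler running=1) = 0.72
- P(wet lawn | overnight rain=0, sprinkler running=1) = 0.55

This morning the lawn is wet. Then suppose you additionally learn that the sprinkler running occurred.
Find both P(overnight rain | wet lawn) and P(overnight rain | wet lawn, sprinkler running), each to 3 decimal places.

By total probability over the 4 (overnight rain, sprinkler running) configurations:
  P(wet lawn) = 0.07*0.66*0.72 + 0.55*0.66*0.28 + 0.39*0.34*0.72 + 0.72*0.34*0.28
        = 0.033264 + 0.101640 + 0.095472 + 0.068544 = 0.298920
Keeping only the overnight rain-present terms gives 0.164016, so
  P(overnight rain | wet lawn) = 0.164016 / 0.298920 ≈ 0.549

Now also conditioning on sprinkler running=true:
By total probability over both values of overnight rain:
  P(wet lawn | sprinkler running) = 0.55×0.66 + 0.72×0.34
        = 0.363000 + 0.244800 = 0.607800
Configurations with overnight rain contribute 0.244800, so
  P(overnight rain | wet lawn, sprinkler running) = 0.244800 / 0.607800 ≈ 0.403

P(overnight rain | wet lawn) ≈ 0.549; P(overnight rain | wet lawn, sprinkler running) ≈ 0.403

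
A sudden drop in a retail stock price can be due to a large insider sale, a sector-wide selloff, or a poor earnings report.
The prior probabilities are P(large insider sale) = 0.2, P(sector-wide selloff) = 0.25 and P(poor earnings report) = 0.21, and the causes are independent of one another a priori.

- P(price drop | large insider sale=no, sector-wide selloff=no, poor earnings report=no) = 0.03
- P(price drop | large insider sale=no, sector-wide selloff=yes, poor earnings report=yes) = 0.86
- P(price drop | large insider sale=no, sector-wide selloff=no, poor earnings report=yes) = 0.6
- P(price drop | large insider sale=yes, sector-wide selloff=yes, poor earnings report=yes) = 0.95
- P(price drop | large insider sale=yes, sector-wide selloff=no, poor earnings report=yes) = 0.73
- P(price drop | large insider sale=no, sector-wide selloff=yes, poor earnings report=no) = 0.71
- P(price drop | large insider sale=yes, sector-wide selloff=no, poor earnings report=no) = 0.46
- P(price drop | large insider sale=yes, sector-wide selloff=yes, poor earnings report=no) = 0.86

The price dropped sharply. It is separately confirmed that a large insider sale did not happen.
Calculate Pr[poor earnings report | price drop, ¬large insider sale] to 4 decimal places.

Sum P(price drop|·) weighted by the priors over the 4 (sector-wide selloff, poor earnings report) configurations:
  P(price drop | ¬large insider sale) = 0.03*0.75*0.79 + 0.6*0.75*0.21 + 0.71*0.25*0.79 + 0.86*0.25*0.21
        = 0.017775 + 0.094500 + 0.140225 + 0.045150 = 0.297650
The terms with poor earnings report present sum to 0.139650, so
  P(poor earnings report | price drop, ¬large insider sale) = 0.139650 / 0.297650 ≈ 0.4692

Pr[poor earnings report | price drop, ¬large insider sale] ≈ 0.4692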